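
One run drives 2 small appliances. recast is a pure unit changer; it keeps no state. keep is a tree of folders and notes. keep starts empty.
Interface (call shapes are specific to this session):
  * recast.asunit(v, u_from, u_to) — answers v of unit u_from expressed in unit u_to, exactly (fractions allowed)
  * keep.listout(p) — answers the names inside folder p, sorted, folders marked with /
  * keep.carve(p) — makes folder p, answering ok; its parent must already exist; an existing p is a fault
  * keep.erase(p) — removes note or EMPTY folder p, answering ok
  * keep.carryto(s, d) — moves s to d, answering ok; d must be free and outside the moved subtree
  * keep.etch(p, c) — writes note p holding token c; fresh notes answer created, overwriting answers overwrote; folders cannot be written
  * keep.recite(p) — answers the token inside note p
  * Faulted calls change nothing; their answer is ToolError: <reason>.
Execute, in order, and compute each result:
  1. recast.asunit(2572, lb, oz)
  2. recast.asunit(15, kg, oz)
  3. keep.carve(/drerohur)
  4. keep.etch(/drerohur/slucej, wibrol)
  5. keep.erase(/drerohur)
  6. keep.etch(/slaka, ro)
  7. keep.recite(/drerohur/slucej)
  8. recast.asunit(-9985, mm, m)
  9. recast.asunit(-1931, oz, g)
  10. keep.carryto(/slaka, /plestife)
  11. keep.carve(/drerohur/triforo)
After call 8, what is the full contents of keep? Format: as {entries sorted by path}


Answer: {drerohur/, drerohur/slucej=wibrol, slaka=ro}

Derivation:
// 1. recast.asunit(v='2572', u_from='lb', u_to='oz') : 41152
// 2. recast.asunit(v='15', u_from='kg', u_to='oz') : 24000000000/45359237
// 3. keep.carve(p='/drerohur') : ok
// 4. keep.etch(p='/drerohur/slucej', c='wibrol') : created
// 5. keep.erase(p='/drerohur') : ToolError: not empty
// 6. keep.etch(p='/slaka', c='ro') : created
// 7. keep.recite(p='/drerohur/slucej') : wibrol
// 8. recast.asunit(v='-9985', u_from='mm', u_to='m') : -1997/200
// 9. recast.asunit(v='-1931', u_from='oz', u_to='g') : -87588686647/1600000
// 10. keep.carryto(s='/slaka', d='/plestife') : ok
// 11. keep.carve(p='/drerohur/triforo') : ok


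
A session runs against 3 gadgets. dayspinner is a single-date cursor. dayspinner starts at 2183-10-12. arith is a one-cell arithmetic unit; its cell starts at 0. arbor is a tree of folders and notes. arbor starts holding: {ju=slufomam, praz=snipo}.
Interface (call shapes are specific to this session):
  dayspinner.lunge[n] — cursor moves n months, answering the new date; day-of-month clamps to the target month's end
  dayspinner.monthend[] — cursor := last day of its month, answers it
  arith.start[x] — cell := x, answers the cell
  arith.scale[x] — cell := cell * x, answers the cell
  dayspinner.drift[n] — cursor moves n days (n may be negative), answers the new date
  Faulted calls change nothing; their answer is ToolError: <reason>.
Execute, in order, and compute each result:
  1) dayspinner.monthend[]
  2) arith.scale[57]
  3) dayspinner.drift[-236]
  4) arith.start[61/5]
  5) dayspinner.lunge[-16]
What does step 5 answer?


Answer: 2181-11-09

Derivation:
~$ monthend
:: 2183-10-31
~$ scale 57
:: 0
~$ drift -236
:: 2183-03-09
~$ start 61/5
:: 61/5
~$ lunge -16
:: 2181-11-09


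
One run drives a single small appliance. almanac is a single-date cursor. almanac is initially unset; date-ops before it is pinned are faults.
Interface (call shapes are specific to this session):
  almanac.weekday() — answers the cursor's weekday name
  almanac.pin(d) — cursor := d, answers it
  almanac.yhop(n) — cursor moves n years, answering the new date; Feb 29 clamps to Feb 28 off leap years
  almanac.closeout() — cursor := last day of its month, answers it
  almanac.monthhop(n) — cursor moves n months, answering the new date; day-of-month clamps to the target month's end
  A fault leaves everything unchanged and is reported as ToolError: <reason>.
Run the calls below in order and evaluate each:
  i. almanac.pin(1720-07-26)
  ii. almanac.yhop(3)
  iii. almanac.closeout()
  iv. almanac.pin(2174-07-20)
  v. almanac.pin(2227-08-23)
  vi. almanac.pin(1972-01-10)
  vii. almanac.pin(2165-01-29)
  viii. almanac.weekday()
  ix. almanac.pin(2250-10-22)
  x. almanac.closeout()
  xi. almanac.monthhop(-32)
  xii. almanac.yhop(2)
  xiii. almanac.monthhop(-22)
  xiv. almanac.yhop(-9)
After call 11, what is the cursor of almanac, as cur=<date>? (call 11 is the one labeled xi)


Answer: cur=2248-02-29

Derivation:
! pin(1720-07-26) == 1720-07-26
! yhop(3) == 1723-07-26
! closeout() == 1723-07-31
! pin(2174-07-20) == 2174-07-20
! pin(2227-08-23) == 2227-08-23
! pin(1972-01-10) == 1972-01-10
! pin(2165-01-29) == 2165-01-29
! weekday() == Tuesday
! pin(2250-10-22) == 2250-10-22
! closeout() == 2250-10-31
! monthhop(-32) == 2248-02-29
! yhop(2) == 2250-02-28
! monthhop(-22) == 2248-04-28
! yhop(-9) == 2239-04-28


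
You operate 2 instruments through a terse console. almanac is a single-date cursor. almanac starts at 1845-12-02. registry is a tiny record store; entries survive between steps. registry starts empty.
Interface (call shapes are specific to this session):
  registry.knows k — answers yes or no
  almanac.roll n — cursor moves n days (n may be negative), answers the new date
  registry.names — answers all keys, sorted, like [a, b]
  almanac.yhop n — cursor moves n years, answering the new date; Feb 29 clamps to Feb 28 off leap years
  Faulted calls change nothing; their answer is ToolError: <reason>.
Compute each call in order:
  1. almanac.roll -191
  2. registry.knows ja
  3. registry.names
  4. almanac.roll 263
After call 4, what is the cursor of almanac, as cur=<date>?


Do: almanac.roll[-191]
See: 1845-05-25
Do: registry.knows[ja]
See: no
Do: registry.names[]
See: []
Do: almanac.roll[263]
See: 1846-02-12

Answer: cur=1846-02-12


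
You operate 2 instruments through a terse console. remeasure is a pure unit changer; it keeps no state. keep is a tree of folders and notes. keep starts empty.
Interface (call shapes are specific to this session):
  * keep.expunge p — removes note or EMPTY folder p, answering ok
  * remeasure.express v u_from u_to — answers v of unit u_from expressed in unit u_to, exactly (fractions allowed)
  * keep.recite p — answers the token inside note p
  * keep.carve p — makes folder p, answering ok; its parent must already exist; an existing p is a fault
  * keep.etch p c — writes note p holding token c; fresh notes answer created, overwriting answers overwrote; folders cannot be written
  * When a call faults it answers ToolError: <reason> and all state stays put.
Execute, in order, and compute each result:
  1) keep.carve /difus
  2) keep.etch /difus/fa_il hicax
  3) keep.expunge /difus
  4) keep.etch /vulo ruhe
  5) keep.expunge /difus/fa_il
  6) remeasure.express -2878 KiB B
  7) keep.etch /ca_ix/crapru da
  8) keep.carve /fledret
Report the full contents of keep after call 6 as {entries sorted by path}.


Answer: {difus/, vulo=ruhe}

Derivation:
Calling keep.carve with p=/difus, and observe ok.
I use keep.etch with p=/difus/fa_il, c=hicax, yielding created.
I invoke keep.expunge with p=/difus, and see ToolError: not empty.
Using keep.etch with p=/vulo, c=ruhe, giving created.
I run keep.expunge with p=/difus/fa_il, yielding ok.
I run remeasure.express with v=-2878, u_from=KiB, u_to=B, and observe -2947072.
I try keep.etch with p=/ca_ix/crapru, c=da: ToolError: no parent.
I use keep.carve with p=/fledret, and see ok.


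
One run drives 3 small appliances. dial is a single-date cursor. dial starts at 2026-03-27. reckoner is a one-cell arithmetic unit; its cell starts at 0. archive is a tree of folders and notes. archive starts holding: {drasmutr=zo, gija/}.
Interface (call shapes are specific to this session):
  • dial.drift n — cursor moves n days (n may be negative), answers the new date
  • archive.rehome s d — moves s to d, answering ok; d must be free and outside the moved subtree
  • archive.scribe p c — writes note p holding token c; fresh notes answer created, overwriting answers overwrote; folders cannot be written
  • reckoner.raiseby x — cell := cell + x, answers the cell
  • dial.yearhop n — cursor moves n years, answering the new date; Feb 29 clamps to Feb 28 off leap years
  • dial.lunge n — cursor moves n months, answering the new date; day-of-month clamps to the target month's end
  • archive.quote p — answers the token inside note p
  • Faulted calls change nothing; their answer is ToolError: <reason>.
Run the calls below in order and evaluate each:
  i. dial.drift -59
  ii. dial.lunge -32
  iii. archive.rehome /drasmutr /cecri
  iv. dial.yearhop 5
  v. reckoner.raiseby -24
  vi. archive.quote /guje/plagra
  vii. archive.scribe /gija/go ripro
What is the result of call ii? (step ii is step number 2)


→ dial.drift(-59)
← 2026-01-27
→ dial.lunge(-32)
← 2023-05-27
→ archive.rehome(/drasmutr, /cecri)
← ok
→ dial.yearhop(5)
← 2028-05-27
→ reckoner.raiseby(-24)
← -24
→ archive.quote(/guje/plagra)
← ToolError: not found
→ archive.scribe(/gija/go, ripro)
← created

Answer: 2023-05-27


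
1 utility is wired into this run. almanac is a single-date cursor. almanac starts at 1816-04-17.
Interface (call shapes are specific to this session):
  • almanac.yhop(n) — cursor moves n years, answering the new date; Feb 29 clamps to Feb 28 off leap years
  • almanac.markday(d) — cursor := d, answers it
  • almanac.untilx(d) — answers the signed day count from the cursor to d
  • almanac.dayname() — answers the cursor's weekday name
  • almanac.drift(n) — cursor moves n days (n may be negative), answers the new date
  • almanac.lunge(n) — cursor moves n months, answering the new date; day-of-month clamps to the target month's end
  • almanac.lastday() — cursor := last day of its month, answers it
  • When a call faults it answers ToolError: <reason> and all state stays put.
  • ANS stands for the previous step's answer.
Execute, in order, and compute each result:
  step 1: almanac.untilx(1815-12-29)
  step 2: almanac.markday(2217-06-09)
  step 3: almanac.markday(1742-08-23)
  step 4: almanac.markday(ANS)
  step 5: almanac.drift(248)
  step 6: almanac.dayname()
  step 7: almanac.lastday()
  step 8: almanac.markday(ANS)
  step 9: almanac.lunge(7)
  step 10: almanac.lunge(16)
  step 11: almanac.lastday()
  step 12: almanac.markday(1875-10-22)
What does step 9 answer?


I try almanac.untilx using d→1815-12-29, yielding -110.
Then almanac.markday using d→2217-06-09, which returns 2217-06-09.
I invoke almanac.markday using d→1742-08-23, yielding 1742-08-23.
Invoking almanac.markday using d→ANS, → 1742-08-23.
Using almanac.drift using n→248, and observe 1743-04-28.
Using almanac.dayname(), yielding Sunday.
I invoke almanac.lastday, yielding 1743-04-30.
Now I run almanac.markday using d→ANS, and observe 1743-04-30.
Using almanac.lunge using n→7, giving 1743-11-30.
Using almanac.lunge using n→16, and see 1745-03-30.
Calling almanac.lastday(), — result: 1745-03-31.
Using almanac.markday using d→1875-10-22: 1875-10-22.

Answer: 1743-11-30


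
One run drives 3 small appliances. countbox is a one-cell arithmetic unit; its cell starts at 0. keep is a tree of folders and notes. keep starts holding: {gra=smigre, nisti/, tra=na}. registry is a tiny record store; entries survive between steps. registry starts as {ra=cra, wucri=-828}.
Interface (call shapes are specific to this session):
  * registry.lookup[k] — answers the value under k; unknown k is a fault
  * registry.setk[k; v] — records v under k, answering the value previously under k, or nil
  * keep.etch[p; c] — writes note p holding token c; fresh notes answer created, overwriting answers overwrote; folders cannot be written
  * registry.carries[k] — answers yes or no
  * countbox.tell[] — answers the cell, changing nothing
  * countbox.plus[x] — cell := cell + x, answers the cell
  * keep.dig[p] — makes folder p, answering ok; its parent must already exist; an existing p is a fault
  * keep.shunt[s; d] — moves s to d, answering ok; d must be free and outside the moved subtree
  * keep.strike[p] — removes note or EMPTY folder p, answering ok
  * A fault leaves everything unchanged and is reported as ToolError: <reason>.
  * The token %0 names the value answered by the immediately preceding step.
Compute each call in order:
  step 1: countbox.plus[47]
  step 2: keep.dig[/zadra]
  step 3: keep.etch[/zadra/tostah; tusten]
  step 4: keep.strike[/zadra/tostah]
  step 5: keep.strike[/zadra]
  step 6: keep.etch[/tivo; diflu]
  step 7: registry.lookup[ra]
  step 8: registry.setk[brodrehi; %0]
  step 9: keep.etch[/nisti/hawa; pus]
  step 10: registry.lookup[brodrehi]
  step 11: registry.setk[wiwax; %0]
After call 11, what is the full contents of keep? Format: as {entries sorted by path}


-> plus(x: 47)
<- 47
-> dig(p: /zadra)
<- ok
-> etch(p: /zadra/tostah, c: tusten)
<- created
-> strike(p: /zadra/tostah)
<- ok
-> strike(p: /zadra)
<- ok
-> etch(p: /tivo, c: diflu)
<- created
-> lookup(k: ra)
<- cra
-> setk(k: brodrehi, v: %0)
<- nil
-> etch(p: /nisti/hawa, c: pus)
<- created
-> lookup(k: brodrehi)
<- cra
-> setk(k: wiwax, v: %0)
<- nil

Answer: {gra=smigre, nisti/, nisti/hawa=pus, tivo=diflu, tra=na}


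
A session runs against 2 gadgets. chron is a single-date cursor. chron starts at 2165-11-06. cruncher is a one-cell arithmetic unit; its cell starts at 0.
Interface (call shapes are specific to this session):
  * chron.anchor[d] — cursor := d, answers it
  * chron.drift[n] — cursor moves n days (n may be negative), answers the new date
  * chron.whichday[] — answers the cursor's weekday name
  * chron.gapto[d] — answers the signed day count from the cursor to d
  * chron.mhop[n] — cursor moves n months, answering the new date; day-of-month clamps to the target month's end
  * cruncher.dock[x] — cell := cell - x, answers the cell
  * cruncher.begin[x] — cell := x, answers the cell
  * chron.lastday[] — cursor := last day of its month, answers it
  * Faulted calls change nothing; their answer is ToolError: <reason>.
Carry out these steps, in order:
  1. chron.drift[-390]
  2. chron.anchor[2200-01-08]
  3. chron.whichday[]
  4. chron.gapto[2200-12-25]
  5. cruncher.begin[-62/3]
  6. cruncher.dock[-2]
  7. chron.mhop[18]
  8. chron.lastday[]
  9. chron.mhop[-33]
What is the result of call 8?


Answer: 2201-07-31

Derivation:
Now I run drift on n→-390, → 2164-10-12.
Next I call anchor on d→2200-01-08, and see 2200-01-08.
I try whichday, and get Wednesday.
Invoking gapto on d→2200-12-25, — result: 351.
I run begin on x→-62/3, and see -62/3.
I run dock on x→-2, which returns -56/3.
I try mhop on n→18, which returns 2201-07-08.
Now I run lastday(), which returns 2201-07-31.
Using mhop on n→-33: 2198-10-31.


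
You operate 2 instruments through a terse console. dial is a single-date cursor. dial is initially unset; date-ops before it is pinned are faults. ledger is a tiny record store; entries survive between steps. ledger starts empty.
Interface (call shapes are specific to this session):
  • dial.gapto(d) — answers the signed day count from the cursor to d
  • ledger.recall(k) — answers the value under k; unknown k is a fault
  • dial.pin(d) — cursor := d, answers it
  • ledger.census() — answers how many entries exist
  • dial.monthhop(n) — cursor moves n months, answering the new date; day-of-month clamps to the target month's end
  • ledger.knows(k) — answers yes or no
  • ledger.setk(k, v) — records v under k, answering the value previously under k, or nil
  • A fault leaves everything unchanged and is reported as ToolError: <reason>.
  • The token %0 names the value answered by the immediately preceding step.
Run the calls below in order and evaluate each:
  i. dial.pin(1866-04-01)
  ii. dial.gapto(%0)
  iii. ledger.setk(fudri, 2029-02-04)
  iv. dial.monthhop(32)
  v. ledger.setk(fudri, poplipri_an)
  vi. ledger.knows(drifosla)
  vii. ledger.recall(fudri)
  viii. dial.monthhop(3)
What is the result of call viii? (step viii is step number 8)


// 1. pin(d=1866-04-01) == 1866-04-01
// 2. gapto(d=%0) == 0
// 3. setk(k=fudri, v=2029-02-04) == nil
// 4. monthhop(n=32) == 1868-12-01
// 5. setk(k=fudri, v=poplipri_an) == 2029-02-04
// 6. knows(k=drifosla) == no
// 7. recall(k=fudri) == poplipri_an
// 8. monthhop(n=3) == 1869-03-01

Answer: 1869-03-01


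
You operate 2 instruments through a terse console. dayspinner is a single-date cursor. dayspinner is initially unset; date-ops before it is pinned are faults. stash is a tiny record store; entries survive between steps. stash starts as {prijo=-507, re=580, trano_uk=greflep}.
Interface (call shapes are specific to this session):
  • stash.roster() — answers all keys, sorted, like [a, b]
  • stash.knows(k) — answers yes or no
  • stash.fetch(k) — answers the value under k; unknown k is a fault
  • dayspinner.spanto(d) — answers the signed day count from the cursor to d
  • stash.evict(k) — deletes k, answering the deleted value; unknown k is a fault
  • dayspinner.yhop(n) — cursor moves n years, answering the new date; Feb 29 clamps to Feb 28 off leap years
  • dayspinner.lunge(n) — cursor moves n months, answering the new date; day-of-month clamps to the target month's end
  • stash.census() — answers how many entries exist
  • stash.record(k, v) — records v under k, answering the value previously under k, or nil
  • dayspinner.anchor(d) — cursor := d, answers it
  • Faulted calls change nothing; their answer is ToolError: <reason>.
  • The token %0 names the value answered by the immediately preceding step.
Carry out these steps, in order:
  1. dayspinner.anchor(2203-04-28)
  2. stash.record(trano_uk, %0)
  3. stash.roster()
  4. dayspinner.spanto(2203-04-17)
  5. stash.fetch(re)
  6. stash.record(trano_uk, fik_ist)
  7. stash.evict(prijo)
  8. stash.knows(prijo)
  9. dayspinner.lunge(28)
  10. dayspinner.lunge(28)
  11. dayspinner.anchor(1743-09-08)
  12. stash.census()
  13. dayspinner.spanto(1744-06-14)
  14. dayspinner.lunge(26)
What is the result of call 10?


Answer: 2207-12-28

Derivation:
~$ dayspinner.anchor d=2203-04-28
= 2203-04-28
~$ stash.record k=trano_uk v=%0
= greflep
~$ stash.roster
= [prijo, re, trano_uk]
~$ dayspinner.spanto d=2203-04-17
= -11
~$ stash.fetch k=re
= 580
~$ stash.record k=trano_uk v=fik_ist
= 2203-04-28
~$ stash.evict k=prijo
= -507
~$ stash.knows k=prijo
= no
~$ dayspinner.lunge n=28
= 2205-08-28
~$ dayspinner.lunge n=28
= 2207-12-28
~$ dayspinner.anchor d=1743-09-08
= 1743-09-08
~$ stash.census
= 2
~$ dayspinner.spanto d=1744-06-14
= 280
~$ dayspinner.lunge n=26
= 1745-11-08


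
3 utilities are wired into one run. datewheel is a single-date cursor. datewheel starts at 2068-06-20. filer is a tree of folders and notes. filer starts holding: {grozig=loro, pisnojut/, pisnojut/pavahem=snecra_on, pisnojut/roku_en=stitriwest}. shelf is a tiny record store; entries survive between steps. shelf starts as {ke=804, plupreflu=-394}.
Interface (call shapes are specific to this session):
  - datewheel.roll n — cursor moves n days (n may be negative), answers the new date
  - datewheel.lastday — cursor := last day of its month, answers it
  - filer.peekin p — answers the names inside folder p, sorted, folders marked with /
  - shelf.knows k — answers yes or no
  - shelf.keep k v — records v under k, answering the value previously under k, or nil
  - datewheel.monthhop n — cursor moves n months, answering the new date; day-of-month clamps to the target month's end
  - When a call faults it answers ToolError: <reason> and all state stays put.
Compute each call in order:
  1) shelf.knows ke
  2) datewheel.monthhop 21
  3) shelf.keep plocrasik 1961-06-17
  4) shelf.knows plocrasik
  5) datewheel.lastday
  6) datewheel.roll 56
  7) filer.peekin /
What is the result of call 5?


Answer: 2070-03-31

Derivation:
Step: shelf.knows[k: ke]
Result: yes
Step: datewheel.monthhop[n: 21]
Result: 2070-03-20
Step: shelf.keep[k: plocrasik; v: 1961-06-17]
Result: nil
Step: shelf.knows[k: plocrasik]
Result: yes
Step: datewheel.lastday[]
Result: 2070-03-31
Step: datewheel.roll[n: 56]
Result: 2070-05-26
Step: filer.peekin[p: /]
Result: [grozig, pisnojut/]


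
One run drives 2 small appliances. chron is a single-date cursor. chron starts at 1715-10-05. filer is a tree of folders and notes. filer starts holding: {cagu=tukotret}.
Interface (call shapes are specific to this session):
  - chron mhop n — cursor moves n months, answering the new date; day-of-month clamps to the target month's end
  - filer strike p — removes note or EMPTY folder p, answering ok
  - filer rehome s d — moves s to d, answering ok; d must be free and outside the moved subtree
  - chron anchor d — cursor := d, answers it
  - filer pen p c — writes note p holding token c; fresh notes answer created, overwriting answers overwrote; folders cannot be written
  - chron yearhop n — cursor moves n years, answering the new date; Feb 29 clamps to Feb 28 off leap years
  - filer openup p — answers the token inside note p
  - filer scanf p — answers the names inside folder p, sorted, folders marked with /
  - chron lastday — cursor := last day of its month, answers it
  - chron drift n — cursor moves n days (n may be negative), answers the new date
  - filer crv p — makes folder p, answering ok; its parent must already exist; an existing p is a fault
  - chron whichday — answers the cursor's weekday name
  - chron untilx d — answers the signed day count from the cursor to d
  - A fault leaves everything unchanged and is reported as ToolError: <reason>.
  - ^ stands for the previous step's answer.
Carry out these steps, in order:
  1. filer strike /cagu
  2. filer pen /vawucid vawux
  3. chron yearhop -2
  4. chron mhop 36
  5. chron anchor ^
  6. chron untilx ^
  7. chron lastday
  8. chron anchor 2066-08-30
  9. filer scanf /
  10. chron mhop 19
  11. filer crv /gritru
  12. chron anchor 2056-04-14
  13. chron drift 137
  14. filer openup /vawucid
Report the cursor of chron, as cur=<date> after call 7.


Now I run filer strike with p='/cagu', giving ok.
I invoke filer pen with p='/vawucid', c='vawux', yielding created.
I run chron yearhop with n='-2', and see 1713-10-05.
I use chron mhop with n='36', and see 1716-10-05.
Then chron anchor with d='^', and get 1716-10-05.
Using chron untilx with d='^', — result: 0.
Next I call chron lastday(), and get 1716-10-31.
I call chron anchor with d='2066-08-30', → 2066-08-30.
I call filer scanf with p='/', → [vawucid].
I run chron mhop with n='19', yielding 2068-03-30.
Invoking filer crv with p='/gritru', and see ok.
Now I run chron anchor with d='2056-04-14', and observe 2056-04-14.
Then chron drift with n='137', giving 2056-08-29.
Then filer openup with p='/vawucid', yielding vawux.

Answer: cur=1716-10-31


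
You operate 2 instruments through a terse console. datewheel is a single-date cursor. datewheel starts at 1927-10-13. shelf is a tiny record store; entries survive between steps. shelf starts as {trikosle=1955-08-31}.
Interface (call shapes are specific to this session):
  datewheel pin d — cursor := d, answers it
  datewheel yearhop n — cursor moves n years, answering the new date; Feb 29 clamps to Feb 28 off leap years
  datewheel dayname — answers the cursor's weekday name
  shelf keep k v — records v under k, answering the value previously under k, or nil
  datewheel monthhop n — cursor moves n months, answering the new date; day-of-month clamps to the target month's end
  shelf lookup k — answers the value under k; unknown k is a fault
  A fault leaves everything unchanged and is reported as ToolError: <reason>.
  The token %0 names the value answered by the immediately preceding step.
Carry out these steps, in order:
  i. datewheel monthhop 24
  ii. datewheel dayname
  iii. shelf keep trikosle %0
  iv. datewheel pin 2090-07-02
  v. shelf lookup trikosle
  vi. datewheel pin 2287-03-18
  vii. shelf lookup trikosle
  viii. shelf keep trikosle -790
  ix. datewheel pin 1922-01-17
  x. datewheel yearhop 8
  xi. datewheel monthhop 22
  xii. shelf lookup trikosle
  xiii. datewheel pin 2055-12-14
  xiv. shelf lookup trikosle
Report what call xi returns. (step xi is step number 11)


Now I run datewheel monthhop on n=24, yielding 1929-10-13.
Next I call datewheel dayname(): Sunday.
Now I run shelf keep on k=trikosle, v=%0, → 1955-08-31.
I use datewheel pin on d=2090-07-02: 2090-07-02.
Then shelf lookup on k=trikosle, → Sunday.
Now I run datewheel pin on d=2287-03-18: 2287-03-18.
I run shelf lookup on k=trikosle, which returns Sunday.
Using shelf keep on k=trikosle, v=-790: Sunday.
I run datewheel pin on d=1922-01-17, and get 1922-01-17.
Then datewheel yearhop on n=8, yielding 1930-01-17.
Using datewheel monthhop on n=22, giving 1931-11-17.
Now I run shelf lookup on k=trikosle, and observe -790.
Next I call datewheel pin on d=2055-12-14, and see 2055-12-14.
Then shelf lookup on k=trikosle: -790.

Answer: 1931-11-17


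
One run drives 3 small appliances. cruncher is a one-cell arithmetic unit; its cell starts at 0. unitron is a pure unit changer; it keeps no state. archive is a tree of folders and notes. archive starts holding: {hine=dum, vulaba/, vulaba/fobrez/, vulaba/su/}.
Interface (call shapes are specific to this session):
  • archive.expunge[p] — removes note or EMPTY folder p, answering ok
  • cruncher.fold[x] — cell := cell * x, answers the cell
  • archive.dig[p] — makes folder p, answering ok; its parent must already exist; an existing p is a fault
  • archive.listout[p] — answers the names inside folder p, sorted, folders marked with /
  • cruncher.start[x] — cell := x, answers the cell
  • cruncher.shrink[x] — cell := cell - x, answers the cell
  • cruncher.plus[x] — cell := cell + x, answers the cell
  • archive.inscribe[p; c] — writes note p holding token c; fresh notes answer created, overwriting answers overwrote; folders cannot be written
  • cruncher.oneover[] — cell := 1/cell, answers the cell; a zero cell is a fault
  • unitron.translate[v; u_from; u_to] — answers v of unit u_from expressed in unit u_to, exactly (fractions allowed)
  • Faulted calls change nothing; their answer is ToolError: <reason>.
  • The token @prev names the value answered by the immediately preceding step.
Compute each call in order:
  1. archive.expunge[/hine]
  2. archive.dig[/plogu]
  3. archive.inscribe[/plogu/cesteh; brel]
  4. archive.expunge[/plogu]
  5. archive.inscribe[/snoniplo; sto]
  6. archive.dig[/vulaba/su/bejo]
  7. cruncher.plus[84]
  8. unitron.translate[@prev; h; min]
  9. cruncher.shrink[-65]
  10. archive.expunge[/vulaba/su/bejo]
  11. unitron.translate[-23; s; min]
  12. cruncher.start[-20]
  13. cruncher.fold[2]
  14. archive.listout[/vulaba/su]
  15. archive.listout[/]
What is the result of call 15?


Answer: [plogu/, snoniplo, vulaba/]

Derivation:
Act: expunge[p: /hine]
Obs: ok
Act: dig[p: /plogu]
Obs: ok
Act: inscribe[p: /plogu/cesteh; c: brel]
Obs: created
Act: expunge[p: /plogu]
Obs: ToolError: not empty
Act: inscribe[p: /snoniplo; c: sto]
Obs: created
Act: dig[p: /vulaba/su/bejo]
Obs: ok
Act: plus[x: 84]
Obs: 84
Act: translate[v: @prev; u_from: h; u_to: min]
Obs: 5040
Act: shrink[x: -65]
Obs: 149
Act: expunge[p: /vulaba/su/bejo]
Obs: ok
Act: translate[v: -23; u_from: s; u_to: min]
Obs: -23/60
Act: start[x: -20]
Obs: -20
Act: fold[x: 2]
Obs: -40
Act: listout[p: /vulaba/su]
Obs: []
Act: listout[p: /]
Obs: [plogu/, snoniplo, vulaba/]


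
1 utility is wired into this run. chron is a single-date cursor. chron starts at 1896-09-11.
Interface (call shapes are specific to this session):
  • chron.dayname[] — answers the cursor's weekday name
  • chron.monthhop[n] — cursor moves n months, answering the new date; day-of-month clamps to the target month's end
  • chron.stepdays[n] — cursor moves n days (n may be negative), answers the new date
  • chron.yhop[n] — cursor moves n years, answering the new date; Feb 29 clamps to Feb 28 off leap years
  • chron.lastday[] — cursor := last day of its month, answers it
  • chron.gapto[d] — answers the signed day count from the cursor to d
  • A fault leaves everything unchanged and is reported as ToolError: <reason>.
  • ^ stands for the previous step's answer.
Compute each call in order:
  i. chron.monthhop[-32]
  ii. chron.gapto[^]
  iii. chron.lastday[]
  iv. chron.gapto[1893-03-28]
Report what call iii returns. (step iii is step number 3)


Answer: 1894-01-31

Derivation:
I use chron.monthhop using n: -32, and get 1894-01-11.
I try chron.gapto using d: ^, — result: 0.
Next I call chron.lastday(), → 1894-01-31.
Calling chron.gapto using d: 1893-03-28, and see -309.


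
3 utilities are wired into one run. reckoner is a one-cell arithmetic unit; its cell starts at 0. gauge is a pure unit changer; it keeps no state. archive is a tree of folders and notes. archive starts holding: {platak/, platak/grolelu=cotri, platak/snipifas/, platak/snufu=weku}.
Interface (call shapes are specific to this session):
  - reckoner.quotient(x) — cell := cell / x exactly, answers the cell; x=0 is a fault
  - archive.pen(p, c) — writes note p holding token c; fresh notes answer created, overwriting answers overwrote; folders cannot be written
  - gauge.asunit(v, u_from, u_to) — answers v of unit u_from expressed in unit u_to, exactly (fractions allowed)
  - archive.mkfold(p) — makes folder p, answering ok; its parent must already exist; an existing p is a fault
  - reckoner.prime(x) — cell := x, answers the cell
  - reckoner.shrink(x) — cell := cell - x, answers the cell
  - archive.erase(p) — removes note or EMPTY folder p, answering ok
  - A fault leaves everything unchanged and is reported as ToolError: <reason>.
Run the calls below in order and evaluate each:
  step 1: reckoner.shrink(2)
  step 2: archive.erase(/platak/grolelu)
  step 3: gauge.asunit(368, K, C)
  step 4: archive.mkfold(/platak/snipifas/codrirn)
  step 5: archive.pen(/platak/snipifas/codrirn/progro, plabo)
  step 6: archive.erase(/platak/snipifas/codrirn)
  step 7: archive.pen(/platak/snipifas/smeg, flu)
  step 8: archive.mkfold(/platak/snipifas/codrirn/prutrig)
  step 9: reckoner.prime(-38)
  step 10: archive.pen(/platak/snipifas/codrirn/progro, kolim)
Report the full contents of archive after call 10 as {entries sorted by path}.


Answer: {platak/, platak/snipifas/, platak/snipifas/codrirn/, platak/snipifas/codrirn/progro=kolim, platak/snipifas/codrirn/prutrig/, platak/snipifas/smeg=flu, platak/snufu=weku}

Derivation:
Step: reckoner.shrink[x: 2]
Result: -2
Step: archive.erase[p: /platak/grolelu]
Result: ok
Step: gauge.asunit[v: 368; u_from: K; u_to: C]
Result: 1897/20
Step: archive.mkfold[p: /platak/snipifas/codrirn]
Result: ok
Step: archive.pen[p: /platak/snipifas/codrirn/progro; c: plabo]
Result: created
Step: archive.erase[p: /platak/snipifas/codrirn]
Result: ToolError: not empty
Step: archive.pen[p: /platak/snipifas/smeg; c: flu]
Result: created
Step: archive.mkfold[p: /platak/snipifas/codrirn/prutrig]
Result: ok
Step: reckoner.prime[x: -38]
Result: -38
Step: archive.pen[p: /platak/snipifas/codrirn/progro; c: kolim]
Result: overwrote


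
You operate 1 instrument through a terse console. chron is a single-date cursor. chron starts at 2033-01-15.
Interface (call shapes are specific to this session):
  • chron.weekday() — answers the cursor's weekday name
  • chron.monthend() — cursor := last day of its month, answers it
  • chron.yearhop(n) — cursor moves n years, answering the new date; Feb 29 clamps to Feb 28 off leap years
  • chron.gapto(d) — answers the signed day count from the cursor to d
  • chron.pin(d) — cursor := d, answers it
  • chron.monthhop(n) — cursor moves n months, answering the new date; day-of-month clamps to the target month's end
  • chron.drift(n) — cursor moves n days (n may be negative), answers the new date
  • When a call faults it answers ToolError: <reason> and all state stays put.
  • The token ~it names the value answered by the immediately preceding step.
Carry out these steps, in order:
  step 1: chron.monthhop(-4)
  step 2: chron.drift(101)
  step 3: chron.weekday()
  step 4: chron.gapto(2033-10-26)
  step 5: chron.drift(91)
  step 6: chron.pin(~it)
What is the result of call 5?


Answer: 2033-03-26

Derivation:
;; 1. monthhop(n=-4) ~> 2032-09-15
;; 2. drift(n=101) ~> 2032-12-25
;; 3. weekday() ~> Saturday
;; 4. gapto(d=2033-10-26) ~> 305
;; 5. drift(n=91) ~> 2033-03-26
;; 6. pin(d=~it) ~> 2033-03-26


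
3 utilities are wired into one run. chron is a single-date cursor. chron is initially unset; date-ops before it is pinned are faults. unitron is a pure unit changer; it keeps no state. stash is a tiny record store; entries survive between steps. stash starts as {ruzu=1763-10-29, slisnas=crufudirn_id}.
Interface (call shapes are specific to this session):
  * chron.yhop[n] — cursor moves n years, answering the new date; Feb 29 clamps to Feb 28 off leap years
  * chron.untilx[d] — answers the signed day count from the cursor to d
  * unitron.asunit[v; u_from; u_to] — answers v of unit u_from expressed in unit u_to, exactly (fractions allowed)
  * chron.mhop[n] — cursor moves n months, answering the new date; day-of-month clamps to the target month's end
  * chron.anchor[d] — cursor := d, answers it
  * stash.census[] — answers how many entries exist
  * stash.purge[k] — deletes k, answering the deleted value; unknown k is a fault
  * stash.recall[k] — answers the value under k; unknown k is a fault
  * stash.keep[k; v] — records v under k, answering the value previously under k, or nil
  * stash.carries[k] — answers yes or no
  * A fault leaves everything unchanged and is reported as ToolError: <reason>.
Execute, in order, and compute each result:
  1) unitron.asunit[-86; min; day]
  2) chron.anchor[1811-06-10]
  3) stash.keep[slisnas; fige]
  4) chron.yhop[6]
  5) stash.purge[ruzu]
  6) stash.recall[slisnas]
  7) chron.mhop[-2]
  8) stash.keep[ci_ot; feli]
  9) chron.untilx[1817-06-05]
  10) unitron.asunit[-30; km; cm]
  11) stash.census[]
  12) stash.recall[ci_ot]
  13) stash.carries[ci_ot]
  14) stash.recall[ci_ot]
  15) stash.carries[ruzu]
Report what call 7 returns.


Answer: 1817-04-10

Derivation:
-> asunit(v: -86, u_from: min, u_to: day)
<- -43/720
-> anchor(d: 1811-06-10)
<- 1811-06-10
-> keep(k: slisnas, v: fige)
<- crufudirn_id
-> yhop(n: 6)
<- 1817-06-10
-> purge(k: ruzu)
<- 1763-10-29
-> recall(k: slisnas)
<- fige
-> mhop(n: -2)
<- 1817-04-10
-> keep(k: ci_ot, v: feli)
<- nil
-> untilx(d: 1817-06-05)
<- 56
-> asunit(v: -30, u_from: km, u_to: cm)
<- -3000000
-> census()
<- 2
-> recall(k: ci_ot)
<- feli
-> carries(k: ci_ot)
<- yes
-> recall(k: ci_ot)
<- feli
-> carries(k: ruzu)
<- no


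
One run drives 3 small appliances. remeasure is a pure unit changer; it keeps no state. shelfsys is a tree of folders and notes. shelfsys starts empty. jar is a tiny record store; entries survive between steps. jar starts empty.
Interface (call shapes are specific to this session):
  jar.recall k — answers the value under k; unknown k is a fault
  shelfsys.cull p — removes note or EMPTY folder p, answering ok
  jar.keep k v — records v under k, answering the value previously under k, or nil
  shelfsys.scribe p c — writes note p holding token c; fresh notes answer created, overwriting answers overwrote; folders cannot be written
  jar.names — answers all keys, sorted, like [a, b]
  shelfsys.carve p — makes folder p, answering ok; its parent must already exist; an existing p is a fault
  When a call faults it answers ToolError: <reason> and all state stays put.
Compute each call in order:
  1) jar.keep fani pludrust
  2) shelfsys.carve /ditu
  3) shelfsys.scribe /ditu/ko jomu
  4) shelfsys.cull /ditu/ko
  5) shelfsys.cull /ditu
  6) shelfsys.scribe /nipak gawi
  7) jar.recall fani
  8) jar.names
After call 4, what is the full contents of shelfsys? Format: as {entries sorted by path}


Answer: {ditu/}

Derivation:
→ keep(k='fani', v='pludrust')
← nil
→ carve(p='/ditu')
← ok
→ scribe(p='/ditu/ko', c='jomu')
← created
→ cull(p='/ditu/ko')
← ok
→ cull(p='/ditu')
← ok
→ scribe(p='/nipak', c='gawi')
← created
→ recall(k='fani')
← pludrust
→ names()
← [fani]


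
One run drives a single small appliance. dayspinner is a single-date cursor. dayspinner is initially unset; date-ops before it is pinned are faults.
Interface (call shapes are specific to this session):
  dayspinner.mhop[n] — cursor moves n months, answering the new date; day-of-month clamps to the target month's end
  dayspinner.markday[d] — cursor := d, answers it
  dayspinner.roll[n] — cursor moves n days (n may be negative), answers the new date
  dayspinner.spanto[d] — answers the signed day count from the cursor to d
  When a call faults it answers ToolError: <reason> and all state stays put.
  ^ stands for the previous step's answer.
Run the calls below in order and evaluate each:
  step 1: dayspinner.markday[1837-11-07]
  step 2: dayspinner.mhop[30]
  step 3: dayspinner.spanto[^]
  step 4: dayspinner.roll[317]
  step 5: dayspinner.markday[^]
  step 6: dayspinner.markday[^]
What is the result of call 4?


Calling dayspinner.markday passing d=1837-11-07, and observe 1837-11-07.
Now I run dayspinner.mhop passing n=30, and observe 1840-05-07.
I run dayspinner.spanto passing d=^, which returns 0.
I use dayspinner.roll passing n=317, yielding 1841-03-20.
I use dayspinner.markday passing d=^, and see 1841-03-20.
Next I call dayspinner.markday passing d=^: 1841-03-20.

Answer: 1841-03-20


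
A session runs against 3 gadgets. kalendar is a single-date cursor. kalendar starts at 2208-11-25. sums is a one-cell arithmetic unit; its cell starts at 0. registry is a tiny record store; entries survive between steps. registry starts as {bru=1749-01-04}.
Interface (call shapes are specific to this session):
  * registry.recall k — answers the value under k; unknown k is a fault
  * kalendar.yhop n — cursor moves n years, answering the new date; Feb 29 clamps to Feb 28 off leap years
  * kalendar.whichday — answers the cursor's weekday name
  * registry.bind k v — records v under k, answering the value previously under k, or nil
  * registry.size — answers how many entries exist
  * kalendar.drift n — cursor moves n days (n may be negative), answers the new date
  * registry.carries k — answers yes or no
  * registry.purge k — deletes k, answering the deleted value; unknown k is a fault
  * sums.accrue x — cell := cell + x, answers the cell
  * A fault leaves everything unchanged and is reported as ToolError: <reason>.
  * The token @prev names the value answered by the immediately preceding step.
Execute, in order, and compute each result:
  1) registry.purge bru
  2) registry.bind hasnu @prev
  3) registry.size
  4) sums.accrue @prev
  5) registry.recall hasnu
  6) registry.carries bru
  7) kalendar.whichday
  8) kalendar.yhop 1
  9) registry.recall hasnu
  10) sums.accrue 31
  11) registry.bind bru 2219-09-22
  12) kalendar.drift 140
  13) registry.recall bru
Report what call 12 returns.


Answer: 2210-04-14

Derivation:
Step: registry.purge[bru]
Result: 1749-01-04
Step: registry.bind[hasnu; @prev]
Result: nil
Step: registry.size[]
Result: 1
Step: sums.accrue[@prev]
Result: 1
Step: registry.recall[hasnu]
Result: 1749-01-04
Step: registry.carries[bru]
Result: no
Step: kalendar.whichday[]
Result: Friday
Step: kalendar.yhop[1]
Result: 2209-11-25
Step: registry.recall[hasnu]
Result: 1749-01-04
Step: sums.accrue[31]
Result: 32
Step: registry.bind[bru; 2219-09-22]
Result: nil
Step: kalendar.drift[140]
Result: 2210-04-14
Step: registry.recall[bru]
Result: 2219-09-22


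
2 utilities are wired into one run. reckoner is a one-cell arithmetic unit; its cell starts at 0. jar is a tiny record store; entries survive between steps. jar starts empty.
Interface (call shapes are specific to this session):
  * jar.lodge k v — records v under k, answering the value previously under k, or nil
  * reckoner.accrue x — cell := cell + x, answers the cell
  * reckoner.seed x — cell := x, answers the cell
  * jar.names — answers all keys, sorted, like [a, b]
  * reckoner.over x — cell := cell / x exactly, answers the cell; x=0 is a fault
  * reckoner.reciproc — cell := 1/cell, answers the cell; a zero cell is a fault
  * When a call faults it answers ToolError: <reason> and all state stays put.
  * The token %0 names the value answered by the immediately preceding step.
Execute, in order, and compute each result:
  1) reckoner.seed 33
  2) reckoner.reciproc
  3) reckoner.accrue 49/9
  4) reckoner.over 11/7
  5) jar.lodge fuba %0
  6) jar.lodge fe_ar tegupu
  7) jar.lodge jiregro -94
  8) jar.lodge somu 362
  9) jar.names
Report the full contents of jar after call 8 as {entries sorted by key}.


Answer: {fe_ar=tegupu, fuba=3794/1089, jiregro=-94, somu=362}

Derivation:
% reckoner.seed(33) : 33
% reckoner.reciproc() : 1/33
% reckoner.accrue(49/9) : 542/99
% reckoner.over(11/7) : 3794/1089
% jar.lodge(fuba, %0) : nil
% jar.lodge(fe_ar, tegupu) : nil
% jar.lodge(jiregro, -94) : nil
% jar.lodge(somu, 362) : nil
% jar.names() : [fe_ar, fuba, jiregro, somu]
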